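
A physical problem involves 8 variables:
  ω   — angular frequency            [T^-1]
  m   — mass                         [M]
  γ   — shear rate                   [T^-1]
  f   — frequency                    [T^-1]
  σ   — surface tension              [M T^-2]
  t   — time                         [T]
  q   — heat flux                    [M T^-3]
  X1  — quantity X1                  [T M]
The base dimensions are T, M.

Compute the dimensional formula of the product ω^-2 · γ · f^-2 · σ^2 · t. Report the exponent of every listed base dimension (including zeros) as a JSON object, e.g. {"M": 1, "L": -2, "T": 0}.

{"T": 0, "M": 2}

Dimensional matrix (T×M by ω×m×γ×f×σ×t×q×X1):
  T: [-1  0 -1 -1 -2  1 -3  1]
  M: [ 0  1  0  0  1  0  1  1]
  [T]: (-2)·-1+(1)·-1+(-2)·-1+(2)·-2+(1)·1 = 0
  [M]: (-2)·0+(1)·0+(-2)·0+(2)·1+(1)·0 = 2
⇒ M^2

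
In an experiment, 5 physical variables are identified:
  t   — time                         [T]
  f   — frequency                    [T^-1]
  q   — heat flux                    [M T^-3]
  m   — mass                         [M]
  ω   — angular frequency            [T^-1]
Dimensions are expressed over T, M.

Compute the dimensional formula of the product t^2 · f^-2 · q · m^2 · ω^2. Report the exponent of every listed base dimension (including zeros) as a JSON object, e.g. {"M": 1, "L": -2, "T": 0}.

{"T": -1, "M": 3}

Exponent matrix [T,M] × [t,f,q,m,ω]:
  T: [ 1 -1 -3  0 -1]
  M: [ 0  0  1  1  0]
  [T]: (2)·1+(-2)·-1+(1)·-3+(2)·0+(2)·-1 = -1
  [M]: (2)·0+(-2)·0+(1)·1+(2)·1+(2)·0 = 3
⇒ T^-1 M^3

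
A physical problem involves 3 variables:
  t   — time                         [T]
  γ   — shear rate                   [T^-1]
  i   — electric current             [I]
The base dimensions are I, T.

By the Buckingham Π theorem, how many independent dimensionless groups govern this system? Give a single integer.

1

Write exponents as rows I,T / cols t,γ,i:
  I: [ 0  0  1]
  T: [ 1 -1  0]
Echelon form has 2 nonzero rows (pivots: t,i)
n=3, r=2 ⇒ 1 dimensionless group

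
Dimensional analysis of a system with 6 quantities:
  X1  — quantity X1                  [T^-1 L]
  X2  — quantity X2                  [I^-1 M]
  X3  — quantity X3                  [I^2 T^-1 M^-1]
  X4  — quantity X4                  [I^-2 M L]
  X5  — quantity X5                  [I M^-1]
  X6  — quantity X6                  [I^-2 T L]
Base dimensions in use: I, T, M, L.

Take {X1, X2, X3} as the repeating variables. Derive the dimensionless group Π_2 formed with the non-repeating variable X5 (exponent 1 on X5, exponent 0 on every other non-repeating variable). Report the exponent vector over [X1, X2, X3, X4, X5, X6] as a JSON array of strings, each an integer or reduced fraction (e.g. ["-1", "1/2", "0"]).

["0", "1", "0", "0", "1", "0"]

Exponent matrix [I,T,M,L] × [X1,X2,X3,X4,X5,X6]:
  I: [ 0 -1  2 -2  1 -2]
  T: [-1  0 -1  0  0  1]
  M: [ 0  1 -1  1 -1  0]
  L: [ 1  0  0  1  0  1]
Row reduction gives pivot columns X1,X2,X3; rank = 3
Repeat: X1,X2,X3; free: X4,X5,X6
RREF:
  r0: [   1    0    0    1    0    1]
  r1: [   0    1    0    0   -1   -2]
  r2: [   0    0    1   -1    0   -2]
  r3: [   0    0    0    0    0    0]
Fix exponent of X5 at 1, X4 at 0, X6 at 0; solve each RREF row for its pivot's exponent:
  r0: exp(X1) + (0)·1 = 0 ⇒ exp(X1) = 0
  r1: exp(X2) + (-1)·1 = 0 ⇒ exp(X2) = 1
  r2: exp(X3) + (0)·1 = 0 ⇒ exp(X3) = 0
Π_2 = X2 · X5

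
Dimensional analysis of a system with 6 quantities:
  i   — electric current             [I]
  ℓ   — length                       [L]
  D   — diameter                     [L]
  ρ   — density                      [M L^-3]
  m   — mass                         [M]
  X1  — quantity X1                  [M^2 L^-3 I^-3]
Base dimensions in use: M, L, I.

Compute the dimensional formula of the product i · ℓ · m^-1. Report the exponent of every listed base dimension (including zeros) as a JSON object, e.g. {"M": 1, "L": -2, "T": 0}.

{"M": -1, "L": 1, "I": 1}

Dimensional matrix (M×L×I by i×ℓ×D×ρ×m×X1):
  M: [ 0  0  0  1  1  2]
  L: [ 0  1  1 -3  0 -3]
  I: [ 1  0  0  0  0 -3]
  [M]: (1)·0+(1)·0+(-1)·1 = -1
  [L]: (1)·0+(1)·1+(-1)·0 = 1
  [I]: (1)·1+(1)·0+(-1)·0 = 1
⇒ M^-1 L I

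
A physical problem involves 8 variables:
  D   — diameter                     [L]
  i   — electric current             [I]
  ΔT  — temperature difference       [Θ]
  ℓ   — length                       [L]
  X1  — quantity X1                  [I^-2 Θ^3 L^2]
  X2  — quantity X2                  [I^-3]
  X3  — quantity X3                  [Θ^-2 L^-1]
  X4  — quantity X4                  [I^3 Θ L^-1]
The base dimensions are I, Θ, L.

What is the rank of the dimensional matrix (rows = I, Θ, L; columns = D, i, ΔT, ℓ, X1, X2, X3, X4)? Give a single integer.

3

Exponent matrix [I,Θ,L] × [D,i,ΔT,ℓ,X1,X2,X3,X4]:
  I: [ 0  1  0  0 -2 -3  0  3]
  Θ: [ 0  0  1  0  3  0 -2  1]
  L: [ 1  0  0  1  2  0 -1 -1]
RREF → pivots at {D,i,ΔT} ⇒ r = 3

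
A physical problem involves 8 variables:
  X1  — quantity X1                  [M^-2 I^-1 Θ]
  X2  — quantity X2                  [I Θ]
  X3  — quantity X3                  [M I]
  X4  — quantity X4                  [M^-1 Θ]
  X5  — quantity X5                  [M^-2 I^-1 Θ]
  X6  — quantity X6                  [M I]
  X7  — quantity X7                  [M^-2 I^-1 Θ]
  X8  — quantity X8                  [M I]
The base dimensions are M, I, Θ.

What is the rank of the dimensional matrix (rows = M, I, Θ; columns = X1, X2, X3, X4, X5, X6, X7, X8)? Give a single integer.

Dimensional matrix (M×I×Θ by X1×X2×X3×X4×X5×X6×X7×X8):
  M: [-2  0  1 -1 -2  1 -2  1]
  I: [-1  1  1  0 -1  1 -1  1]
  Θ: [ 1  1  0  1  1  0  1  0]
Row reduction gives pivot columns X1,X2; rank = 2

2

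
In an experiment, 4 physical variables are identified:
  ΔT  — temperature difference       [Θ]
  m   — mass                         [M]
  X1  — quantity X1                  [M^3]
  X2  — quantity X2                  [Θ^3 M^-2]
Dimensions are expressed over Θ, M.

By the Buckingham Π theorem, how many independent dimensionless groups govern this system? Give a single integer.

2

Dimensional matrix (Θ×M by ΔT×m×X1×X2):
  Θ: [ 1  0  0  3]
  M: [ 0  1  3 -2]
Row reduction gives pivot columns ΔT,m; rank = 2
n=4, r=2 ⇒ 2 dimensionless groups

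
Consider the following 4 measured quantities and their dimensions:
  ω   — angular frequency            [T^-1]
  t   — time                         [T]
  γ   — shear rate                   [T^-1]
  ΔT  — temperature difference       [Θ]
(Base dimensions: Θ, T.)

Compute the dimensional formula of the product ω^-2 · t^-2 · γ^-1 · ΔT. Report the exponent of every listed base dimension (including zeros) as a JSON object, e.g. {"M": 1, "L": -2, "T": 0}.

{"Θ": 1, "T": 1}

Write exponents as rows Θ,T / cols ω,t,γ,ΔT:
  Θ: [ 0  0  0  1]
  T: [-1  1 -1  0]
  [Θ]: (-2)·0+(-2)·0+(-1)·0+(1)·1 = 1
  [T]: (-2)·-1+(-2)·1+(-1)·-1+(1)·0 = 1
⇒ Θ T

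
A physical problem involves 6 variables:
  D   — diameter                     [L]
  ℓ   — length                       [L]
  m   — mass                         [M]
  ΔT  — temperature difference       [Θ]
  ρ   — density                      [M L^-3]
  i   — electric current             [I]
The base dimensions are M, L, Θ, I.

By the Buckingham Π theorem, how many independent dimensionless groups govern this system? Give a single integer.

Dimensional matrix (M×L×Θ×I by D×ℓ×m×ΔT×ρ×i):
  M: [ 0  0  1  0  1  0]
  L: [ 1  1  0  0 -3  0]
  Θ: [ 0  0  0  1  0  0]
  I: [ 0  0  0  0  0  1]
Echelon form has 4 nonzero rows (pivots: D,m,ΔT,i)
n=6, r=4 ⇒ 2 dimensionless groups

2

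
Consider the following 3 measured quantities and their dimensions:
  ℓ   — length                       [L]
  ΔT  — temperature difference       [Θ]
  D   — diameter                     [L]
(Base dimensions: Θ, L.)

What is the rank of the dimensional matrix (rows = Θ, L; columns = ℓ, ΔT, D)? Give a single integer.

Write exponents as rows Θ,L / cols ℓ,ΔT,D:
  Θ: [ 0  1  0]
  L: [ 1  0  1]
Echelon form has 2 nonzero rows (pivots: ℓ,ΔT)

2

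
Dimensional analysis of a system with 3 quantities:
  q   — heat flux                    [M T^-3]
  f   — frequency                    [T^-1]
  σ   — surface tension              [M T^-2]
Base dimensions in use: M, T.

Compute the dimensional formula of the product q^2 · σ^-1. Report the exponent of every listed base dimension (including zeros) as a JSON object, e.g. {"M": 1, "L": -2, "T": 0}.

{"M": 1, "T": -4}

Write exponents as rows M,T / cols q,f,σ:
  M: [ 1  0  1]
  T: [-3 -1 -2]
  [M]: (2)·1+(-1)·1 = 1
  [T]: (2)·-3+(-1)·-2 = -4
⇒ M T^-4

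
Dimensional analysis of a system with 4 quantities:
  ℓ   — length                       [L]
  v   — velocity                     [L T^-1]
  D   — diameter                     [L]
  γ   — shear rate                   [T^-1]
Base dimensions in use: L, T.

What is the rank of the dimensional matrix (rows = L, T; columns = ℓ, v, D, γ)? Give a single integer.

2

Exponent matrix [L,T] × [ℓ,v,D,γ]:
  L: [ 1  1  1  0]
  T: [ 0 -1  0 -1]
Row reduction gives pivot columns ℓ,v; rank = 2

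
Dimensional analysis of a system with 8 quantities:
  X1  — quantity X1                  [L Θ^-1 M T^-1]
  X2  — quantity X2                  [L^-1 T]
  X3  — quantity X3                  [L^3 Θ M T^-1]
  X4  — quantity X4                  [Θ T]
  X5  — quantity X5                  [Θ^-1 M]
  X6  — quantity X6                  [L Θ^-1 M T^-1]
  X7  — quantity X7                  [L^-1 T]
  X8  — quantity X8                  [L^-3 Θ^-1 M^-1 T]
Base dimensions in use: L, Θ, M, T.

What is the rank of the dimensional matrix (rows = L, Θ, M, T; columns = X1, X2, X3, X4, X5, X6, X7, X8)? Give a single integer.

3

Dimensional matrix (L×Θ×M×T by X1×X2×X3×X4×X5×X6×X7×X8):
  L: [ 1 -1  3  0  0  1 -1 -3]
  Θ: [-1  0  1  1 -1 -1  0 -1]
  M: [ 1  0  1  0  1  1  0 -1]
  T: [-1  1 -1  1  0 -1  1  1]
RREF → pivots at {X1,X2,X3} ⇒ r = 3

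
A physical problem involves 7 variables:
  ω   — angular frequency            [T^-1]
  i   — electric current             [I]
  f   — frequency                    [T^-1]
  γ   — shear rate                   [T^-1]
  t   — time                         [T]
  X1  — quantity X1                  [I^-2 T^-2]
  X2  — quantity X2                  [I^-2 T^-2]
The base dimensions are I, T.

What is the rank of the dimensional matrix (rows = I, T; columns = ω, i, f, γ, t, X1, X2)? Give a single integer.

2

Dimensional matrix (I×T by ω×i×f×γ×t×X1×X2):
  I: [ 0  1  0  0  0 -2 -2]
  T: [-1  0 -1 -1  1 -2 -2]
Echelon form has 2 nonzero rows (pivots: ω,i)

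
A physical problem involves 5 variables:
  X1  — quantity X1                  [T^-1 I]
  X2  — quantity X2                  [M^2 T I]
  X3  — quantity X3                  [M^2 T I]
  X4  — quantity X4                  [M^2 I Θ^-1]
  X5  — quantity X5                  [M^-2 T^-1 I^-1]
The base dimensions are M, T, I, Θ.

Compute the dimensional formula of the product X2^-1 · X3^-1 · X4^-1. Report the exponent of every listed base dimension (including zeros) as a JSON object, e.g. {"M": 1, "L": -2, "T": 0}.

{"M": -6, "T": -2, "I": -3, "Θ": 1}

Exponent matrix [M,T,I,Θ] × [X1,X2,X3,X4,X5]:
  M: [ 0  2  2  2 -2]
  T: [-1  1  1  0 -1]
  I: [ 1  1  1  1 -1]
  Θ: [ 0  0  0 -1  0]
  [M]: (-1)·2+(-1)·2+(-1)·2 = -6
  [T]: (-1)·1+(-1)·1+(-1)·0 = -2
  [I]: (-1)·1+(-1)·1+(-1)·1 = -3
  [Θ]: (-1)·0+(-1)·0+(-1)·-1 = 1
⇒ M^-6 T^-2 I^-3 Θ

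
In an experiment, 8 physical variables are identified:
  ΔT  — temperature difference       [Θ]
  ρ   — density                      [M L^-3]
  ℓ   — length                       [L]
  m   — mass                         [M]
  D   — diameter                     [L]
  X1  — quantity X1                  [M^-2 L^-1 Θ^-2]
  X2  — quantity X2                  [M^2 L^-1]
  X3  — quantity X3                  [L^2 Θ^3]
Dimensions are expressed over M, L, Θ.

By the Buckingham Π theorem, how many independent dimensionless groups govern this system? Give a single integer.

5

Exponent matrix [M,L,Θ] × [ΔT,ρ,ℓ,m,D,X1,X2,X3]:
  M: [ 0  1  0  1  0 -2  2  0]
  L: [ 0 -3  1  0  1 -1 -1  2]
  Θ: [ 1  0  0  0  0 -2  0  3]
Row reduction gives pivot columns ΔT,ρ,ℓ; rank = 3
Π count = n − r = 8 − 3 = 5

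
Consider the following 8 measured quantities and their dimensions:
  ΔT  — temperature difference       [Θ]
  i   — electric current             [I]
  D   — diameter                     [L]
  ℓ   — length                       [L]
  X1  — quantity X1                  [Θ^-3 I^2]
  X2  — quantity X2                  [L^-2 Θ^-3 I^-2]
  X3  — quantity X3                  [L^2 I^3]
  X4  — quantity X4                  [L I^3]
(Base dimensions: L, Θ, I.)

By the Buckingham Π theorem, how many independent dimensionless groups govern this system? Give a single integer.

Write exponents as rows L,Θ,I / cols ΔT,i,D,ℓ,X1,X2,X3,X4:
  L: [ 0  0  1  1  0 -2  2  1]
  Θ: [ 1  0  0  0 -3 -3  0  0]
  I: [ 0  1  0  0  2 -2  3  3]
Row reduction gives pivot columns ΔT,i,D; rank = 3
n=8, r=3 ⇒ 5 dimensionless groups

5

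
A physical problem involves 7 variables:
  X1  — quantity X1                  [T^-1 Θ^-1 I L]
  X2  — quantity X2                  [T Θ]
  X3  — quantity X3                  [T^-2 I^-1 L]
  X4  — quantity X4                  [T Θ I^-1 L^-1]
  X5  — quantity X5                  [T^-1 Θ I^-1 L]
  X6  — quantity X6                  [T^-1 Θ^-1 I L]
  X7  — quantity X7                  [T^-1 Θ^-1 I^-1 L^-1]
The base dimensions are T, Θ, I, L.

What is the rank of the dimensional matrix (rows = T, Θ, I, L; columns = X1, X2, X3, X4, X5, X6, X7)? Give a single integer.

3

Dimensional matrix (T×Θ×I×L by X1×X2×X3×X4×X5×X6×X7):
  T: [-1  1 -2  1 -1 -1 -1]
  Θ: [-1  1  0  1  1 -1 -1]
  I: [ 1  0 -1 -1 -1  1 -1]
  L: [ 1  0  1 -1  1  1 -1]
Row reduction gives pivot columns X1,X2,X3; rank = 3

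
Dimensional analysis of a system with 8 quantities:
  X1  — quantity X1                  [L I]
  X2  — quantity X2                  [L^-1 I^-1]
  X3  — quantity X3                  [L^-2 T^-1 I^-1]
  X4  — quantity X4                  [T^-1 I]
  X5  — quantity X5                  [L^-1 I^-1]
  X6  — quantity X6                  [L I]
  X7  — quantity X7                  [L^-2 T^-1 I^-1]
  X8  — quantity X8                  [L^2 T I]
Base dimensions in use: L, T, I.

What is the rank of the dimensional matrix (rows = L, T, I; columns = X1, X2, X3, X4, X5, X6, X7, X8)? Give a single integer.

Dimensional matrix (L×T×I by X1×X2×X3×X4×X5×X6×X7×X8):
  L: [ 1 -1 -2  0 -1  1 -2  2]
  T: [ 0  0 -1 -1  0  0 -1  1]
  I: [ 1 -1 -1  1 -1  1 -1  1]
Row reduction gives pivot columns X1,X3; rank = 2

2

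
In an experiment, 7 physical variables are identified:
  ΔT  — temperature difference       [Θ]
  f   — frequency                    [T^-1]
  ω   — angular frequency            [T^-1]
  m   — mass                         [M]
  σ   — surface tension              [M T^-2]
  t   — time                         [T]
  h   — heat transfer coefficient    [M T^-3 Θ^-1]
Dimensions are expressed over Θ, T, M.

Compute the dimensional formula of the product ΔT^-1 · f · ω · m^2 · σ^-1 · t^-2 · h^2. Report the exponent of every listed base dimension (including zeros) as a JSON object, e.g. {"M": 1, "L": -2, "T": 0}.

{"Θ": -3, "T": -8, "M": 3}

Exponent matrix [Θ,T,M] × [ΔT,f,ω,m,σ,t,h]:
  Θ: [ 1  0  0  0  0  0 -1]
  T: [ 0 -1 -1  0 -2  1 -3]
  M: [ 0  0  0  1  1  0  1]
  [Θ]: (-1)·1+(1)·0+(1)·0+(2)·0+(-1)·0+(-2)·0+(2)·-1 = -3
  [T]: (-1)·0+(1)·-1+(1)·-1+(2)·0+(-1)·-2+(-2)·1+(2)·-3 = -8
  [M]: (-1)·0+(1)·0+(1)·0+(2)·1+(-1)·1+(-2)·0+(2)·1 = 3
⇒ Θ^-3 T^-8 M^3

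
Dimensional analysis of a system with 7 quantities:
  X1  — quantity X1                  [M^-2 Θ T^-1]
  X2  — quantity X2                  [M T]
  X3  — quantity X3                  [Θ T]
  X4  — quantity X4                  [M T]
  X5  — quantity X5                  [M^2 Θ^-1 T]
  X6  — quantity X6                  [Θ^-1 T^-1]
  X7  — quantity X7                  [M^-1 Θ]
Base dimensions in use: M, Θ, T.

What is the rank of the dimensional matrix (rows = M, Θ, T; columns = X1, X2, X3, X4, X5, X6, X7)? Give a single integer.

2

Dimensional matrix (M×Θ×T by X1×X2×X3×X4×X5×X6×X7):
  M: [-2  1  0  1  2  0 -1]
  Θ: [ 1  0  1  0 -1 -1  1]
  T: [-1  1  1  1  1 -1  0]
RREF → pivots at {X1,X2} ⇒ r = 2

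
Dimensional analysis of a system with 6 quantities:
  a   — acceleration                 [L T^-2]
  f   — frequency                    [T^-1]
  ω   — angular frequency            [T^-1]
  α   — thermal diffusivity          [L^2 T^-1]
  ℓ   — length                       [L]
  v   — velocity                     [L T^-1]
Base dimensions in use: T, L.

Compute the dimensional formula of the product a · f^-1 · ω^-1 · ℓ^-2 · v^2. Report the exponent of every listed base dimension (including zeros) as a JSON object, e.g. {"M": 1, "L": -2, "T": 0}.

Write exponents as rows T,L / cols a,f,ω,α,ℓ,v:
  T: [-2 -1 -1 -1  0 -1]
  L: [ 1  0  0  2  1  1]
  [T]: (1)·-2+(-1)·-1+(-1)·-1+(-2)·0+(2)·-1 = -2
  [L]: (1)·1+(-1)·0+(-1)·0+(-2)·1+(2)·1 = 1
⇒ T^-2 L

{"T": -2, "L": 1}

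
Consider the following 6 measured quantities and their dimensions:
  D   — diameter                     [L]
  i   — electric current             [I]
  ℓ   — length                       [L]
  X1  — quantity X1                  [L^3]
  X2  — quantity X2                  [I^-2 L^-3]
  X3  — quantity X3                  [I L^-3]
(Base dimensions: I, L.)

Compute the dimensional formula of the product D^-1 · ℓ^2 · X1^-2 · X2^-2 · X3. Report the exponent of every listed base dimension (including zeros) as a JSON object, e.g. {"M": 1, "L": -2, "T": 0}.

Exponent matrix [I,L] × [D,i,ℓ,X1,X2,X3]:
  I: [ 0  1  0  0 -2  1]
  L: [ 1  0  1  3 -3 -3]
  [I]: (-1)·0+(2)·0+(-2)·0+(-2)·-2+(1)·1 = 5
  [L]: (-1)·1+(2)·1+(-2)·3+(-2)·-3+(1)·-3 = -2
⇒ I^5 L^-2

{"I": 5, "L": -2}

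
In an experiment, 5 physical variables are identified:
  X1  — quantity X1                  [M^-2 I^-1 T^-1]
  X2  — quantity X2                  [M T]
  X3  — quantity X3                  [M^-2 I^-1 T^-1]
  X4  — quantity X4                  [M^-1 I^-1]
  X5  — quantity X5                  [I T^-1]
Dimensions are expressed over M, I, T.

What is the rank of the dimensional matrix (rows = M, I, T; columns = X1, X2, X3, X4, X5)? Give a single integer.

Exponent matrix [M,I,T] × [X1,X2,X3,X4,X5]:
  M: [-2  1 -2 -1  0]
  I: [-1  0 -1 -1  1]
  T: [-1  1 -1  0 -1]
Row reduction gives pivot columns X1,X2; rank = 2

2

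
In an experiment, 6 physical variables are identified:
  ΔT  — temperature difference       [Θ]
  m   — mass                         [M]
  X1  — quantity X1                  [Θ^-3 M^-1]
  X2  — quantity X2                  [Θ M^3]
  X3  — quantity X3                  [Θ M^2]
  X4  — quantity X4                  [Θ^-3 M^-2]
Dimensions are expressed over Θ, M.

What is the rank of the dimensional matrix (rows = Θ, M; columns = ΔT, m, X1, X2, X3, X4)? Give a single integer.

Exponent matrix [Θ,M] × [ΔT,m,X1,X2,X3,X4]:
  Θ: [ 1  0 -3  1  1 -3]
  M: [ 0  1 -1  3  2 -2]
Row reduction gives pivot columns ΔT,m; rank = 2

2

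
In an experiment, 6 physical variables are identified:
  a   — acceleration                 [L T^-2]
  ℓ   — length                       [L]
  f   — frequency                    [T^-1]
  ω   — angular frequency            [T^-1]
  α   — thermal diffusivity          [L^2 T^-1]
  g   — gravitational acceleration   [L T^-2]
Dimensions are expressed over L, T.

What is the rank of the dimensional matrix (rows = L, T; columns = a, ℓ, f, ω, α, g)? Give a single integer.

Exponent matrix [L,T] × [a,ℓ,f,ω,α,g]:
  L: [ 1  1  0  0  2  1]
  T: [-2  0 -1 -1 -1 -2]
Row reduction gives pivot columns a,ℓ; rank = 2

2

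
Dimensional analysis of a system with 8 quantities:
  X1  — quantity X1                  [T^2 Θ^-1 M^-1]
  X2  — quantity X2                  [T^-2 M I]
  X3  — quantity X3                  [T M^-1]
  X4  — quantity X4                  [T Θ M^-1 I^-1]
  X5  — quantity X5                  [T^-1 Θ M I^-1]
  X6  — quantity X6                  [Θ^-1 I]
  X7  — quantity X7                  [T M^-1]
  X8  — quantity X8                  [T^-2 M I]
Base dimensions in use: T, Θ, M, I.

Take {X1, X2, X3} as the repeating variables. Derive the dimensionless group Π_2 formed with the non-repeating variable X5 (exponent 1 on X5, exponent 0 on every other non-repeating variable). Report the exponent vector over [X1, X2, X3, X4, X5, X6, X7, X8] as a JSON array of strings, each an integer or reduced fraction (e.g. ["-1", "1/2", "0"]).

Exponent matrix [T,Θ,M,I] × [X1,X2,X3,X4,X5,X6,X7,X8]:
  T: [ 2 -2  1  1 -1  0  1 -2]
  Θ: [-1  0  0  1  1 -1  0  0]
  M: [-1  1 -1 -1  1  0 -1  1]
  I: [ 0  1  0 -1 -1  1  0  1]
Echelon form has 3 nonzero rows (pivots: X1,X2,X3)
Repeat: X1,X2,X3; free: X4,X5,X6,X7,X8
RREF:
  r0: [   1    0    0   -1   -1    1    0    0]
  r1: [   0    1    0   -1   -1    1    0    1]
  r2: [   0    0    1    1   -1    0    1    0]
  r3: [   0    0    0    0    0    0    0    0]
Fix exponent of X5 at 1, X4 at 0, X6 at 0, X7 at 0, X8 at 0; solve each RREF row for its pivot's exponent:
  r0: exp(X1) + (-1)·1 = 0 ⇒ exp(X1) = 1
  r1: exp(X2) + (-1)·1 = 0 ⇒ exp(X2) = 1
  r2: exp(X3) + (-1)·1 = 0 ⇒ exp(X3) = 1
Π_2 = X1 · X2 · X3 · X5

["1", "1", "1", "0", "1", "0", "0", "0"]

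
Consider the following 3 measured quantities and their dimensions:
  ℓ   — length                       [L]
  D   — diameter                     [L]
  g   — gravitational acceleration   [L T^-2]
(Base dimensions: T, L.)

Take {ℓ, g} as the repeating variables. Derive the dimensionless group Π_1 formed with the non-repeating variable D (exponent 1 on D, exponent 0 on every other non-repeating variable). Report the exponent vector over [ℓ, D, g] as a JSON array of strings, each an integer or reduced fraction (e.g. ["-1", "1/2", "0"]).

["-1", "1", "0"]

Exponent matrix [T,L] × [ℓ,D,g]:
  T: [ 0  0 -2]
  L: [ 1  1  1]
Echelon form has 2 nonzero rows (pivots: ℓ,g)
Repeat: ℓ,g; free: D
RREF:
  r0: [   1    1    0]
  r1: [   0    0    1]
Fix exponent of D at 1; solve each RREF row for its pivot's exponent:
  r0: exp(ℓ) + (1)·1 = 0 ⇒ exp(ℓ) = -1
  r1: exp(g) + (0)·1 = 0 ⇒ exp(g) = 0
Π_1 = ℓ^-1 · D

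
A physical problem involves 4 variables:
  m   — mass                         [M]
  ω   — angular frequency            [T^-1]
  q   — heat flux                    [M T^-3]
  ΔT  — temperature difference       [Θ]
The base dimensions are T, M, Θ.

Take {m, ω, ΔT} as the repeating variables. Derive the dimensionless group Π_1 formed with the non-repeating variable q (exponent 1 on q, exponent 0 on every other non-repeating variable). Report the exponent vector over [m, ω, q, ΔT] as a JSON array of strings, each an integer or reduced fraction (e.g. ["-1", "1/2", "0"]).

Write exponents as rows T,M,Θ / cols m,ω,q,ΔT:
  T: [ 0 -1 -3  0]
  M: [ 1  0  1  0]
  Θ: [ 0  0  0  1]
Row reduction gives pivot columns m,ω,ΔT; rank = 3
Repeat: m,ω,ΔT; free: q
RREF:
  r0: [   1    0    1    0]
  r1: [   0    1    3    0]
  r2: [   0    0    0    1]
Fix exponent of q at 1; solve each RREF row for its pivot's exponent:
  r0: exp(m) + (1)·1 = 0 ⇒ exp(m) = -1
  r1: exp(ω) + (3)·1 = 0 ⇒ exp(ω) = -3
  r2: exp(ΔT) + (0)·1 = 0 ⇒ exp(ΔT) = 0
Π_1 = m^-1 · ω^-3 · q

["-1", "-3", "1", "0"]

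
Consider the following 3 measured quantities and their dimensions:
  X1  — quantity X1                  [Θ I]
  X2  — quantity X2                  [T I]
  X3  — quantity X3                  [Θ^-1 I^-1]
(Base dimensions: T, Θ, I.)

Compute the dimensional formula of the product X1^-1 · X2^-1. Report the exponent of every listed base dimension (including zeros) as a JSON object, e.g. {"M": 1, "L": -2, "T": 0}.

Dimensional matrix (T×Θ×I by X1×X2×X3):
  T: [ 0  1  0]
  Θ: [ 1  0 -1]
  I: [ 1  1 -1]
  [T]: (-1)·0+(-1)·1 = -1
  [Θ]: (-1)·1+(-1)·0 = -1
  [I]: (-1)·1+(-1)·1 = -2
⇒ T^-1 Θ^-1 I^-2

{"T": -1, "Θ": -1, "I": -2}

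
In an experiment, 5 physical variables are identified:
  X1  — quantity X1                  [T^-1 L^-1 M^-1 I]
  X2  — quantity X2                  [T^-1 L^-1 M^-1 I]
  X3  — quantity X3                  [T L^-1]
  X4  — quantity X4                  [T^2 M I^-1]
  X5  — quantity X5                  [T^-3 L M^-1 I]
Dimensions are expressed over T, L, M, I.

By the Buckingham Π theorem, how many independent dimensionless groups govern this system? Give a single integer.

3

Exponent matrix [T,L,M,I] × [X1,X2,X3,X4,X5]:
  T: [-1 -1  1  2 -3]
  L: [-1 -1 -1  0  1]
  M: [-1 -1  0  1 -1]
  I: [ 1  1  0 -1  1]
Row reduction gives pivot columns X1,X3; rank = 2
5 vars − rank 2 = 3 Π groups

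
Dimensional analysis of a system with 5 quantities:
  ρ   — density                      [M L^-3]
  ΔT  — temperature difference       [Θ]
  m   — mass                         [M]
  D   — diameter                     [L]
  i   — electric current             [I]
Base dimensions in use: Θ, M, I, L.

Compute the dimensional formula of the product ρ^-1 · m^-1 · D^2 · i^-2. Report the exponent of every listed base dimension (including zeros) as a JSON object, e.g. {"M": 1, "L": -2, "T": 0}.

Dimensional matrix (Θ×M×I×L by ρ×ΔT×m×D×i):
  Θ: [ 0  1  0  0  0]
  M: [ 1  0  1  0  0]
  I: [ 0  0  0  0  1]
  L: [-3  0  0  1  0]
  [Θ]: (-1)·0+(-1)·0+(2)·0+(-2)·0 = 0
  [M]: (-1)·1+(-1)·1+(2)·0+(-2)·0 = -2
  [I]: (-1)·0+(-1)·0+(2)·0+(-2)·1 = -2
  [L]: (-1)·-3+(-1)·0+(2)·1+(-2)·0 = 5
⇒ M^-2 I^-2 L^5

{"Θ": 0, "M": -2, "I": -2, "L": 5}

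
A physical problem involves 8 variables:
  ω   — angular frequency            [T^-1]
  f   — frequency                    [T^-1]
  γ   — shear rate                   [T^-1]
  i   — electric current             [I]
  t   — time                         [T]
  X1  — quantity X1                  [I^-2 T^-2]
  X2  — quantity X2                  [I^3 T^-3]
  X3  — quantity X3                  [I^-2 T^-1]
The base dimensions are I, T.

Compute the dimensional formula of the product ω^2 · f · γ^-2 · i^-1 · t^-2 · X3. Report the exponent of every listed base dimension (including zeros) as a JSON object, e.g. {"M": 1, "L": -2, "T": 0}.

Dimensional matrix (I×T by ω×f×γ×i×t×X1×X2×X3):
  I: [ 0  0  0  1  0 -2  3 -2]
  T: [-1 -1 -1  0  1 -2 -3 -1]
  [I]: (2)·0+(1)·0+(-2)·0+(-1)·1+(-2)·0+(1)·-2 = -3
  [T]: (2)·-1+(1)·-1+(-2)·-1+(-1)·0+(-2)·1+(1)·-1 = -4
⇒ I^-3 T^-4

{"I": -3, "T": -4}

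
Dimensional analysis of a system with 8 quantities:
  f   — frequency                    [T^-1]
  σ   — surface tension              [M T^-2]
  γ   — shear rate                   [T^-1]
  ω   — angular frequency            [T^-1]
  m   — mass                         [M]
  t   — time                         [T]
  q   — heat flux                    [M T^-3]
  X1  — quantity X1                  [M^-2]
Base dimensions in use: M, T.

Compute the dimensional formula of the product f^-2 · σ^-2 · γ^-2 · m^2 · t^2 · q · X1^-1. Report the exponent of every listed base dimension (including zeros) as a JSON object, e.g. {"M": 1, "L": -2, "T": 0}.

Write exponents as rows M,T / cols f,σ,γ,ω,m,t,q,X1:
  M: [ 0  1  0  0  1  0  1 -2]
  T: [-1 -2 -1 -1  0  1 -3  0]
  [M]: (-2)·0+(-2)·1+(-2)·0+(2)·1+(2)·0+(1)·1+(-1)·-2 = 3
  [T]: (-2)·-1+(-2)·-2+(-2)·-1+(2)·0+(2)·1+(1)·-3+(-1)·0 = 7
⇒ M^3 T^7

{"M": 3, "T": 7}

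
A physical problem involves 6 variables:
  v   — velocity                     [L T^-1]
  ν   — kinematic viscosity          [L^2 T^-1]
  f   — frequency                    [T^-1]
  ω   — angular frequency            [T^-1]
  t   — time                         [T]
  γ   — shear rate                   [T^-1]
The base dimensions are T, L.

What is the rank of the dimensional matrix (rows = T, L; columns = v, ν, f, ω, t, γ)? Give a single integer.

Dimensional matrix (T×L by v×ν×f×ω×t×γ):
  T: [-1 -1 -1 -1  1 -1]
  L: [ 1  2  0  0  0  0]
Row reduction gives pivot columns v,ν; rank = 2

2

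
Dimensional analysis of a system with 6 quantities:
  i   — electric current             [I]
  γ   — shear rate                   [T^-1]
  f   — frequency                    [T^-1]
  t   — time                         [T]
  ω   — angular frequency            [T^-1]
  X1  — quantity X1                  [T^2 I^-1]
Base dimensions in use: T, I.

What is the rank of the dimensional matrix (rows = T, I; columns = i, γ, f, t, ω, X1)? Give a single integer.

2

Write exponents as rows T,I / cols i,γ,f,t,ω,X1:
  T: [ 0 -1 -1  1 -1  2]
  I: [ 1  0  0  0  0 -1]
Echelon form has 2 nonzero rows (pivots: i,γ)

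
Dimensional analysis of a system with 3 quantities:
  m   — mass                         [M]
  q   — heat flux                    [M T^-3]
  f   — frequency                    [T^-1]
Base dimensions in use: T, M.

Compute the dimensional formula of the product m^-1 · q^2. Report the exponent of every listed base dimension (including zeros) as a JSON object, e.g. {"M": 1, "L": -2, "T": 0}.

Exponent matrix [T,M] × [m,q,f]:
  T: [ 0 -3 -1]
  M: [ 1  1  0]
  [T]: (-1)·0+(2)·-3 = -6
  [M]: (-1)·1+(2)·1 = 1
⇒ T^-6 M

{"T": -6, "M": 1}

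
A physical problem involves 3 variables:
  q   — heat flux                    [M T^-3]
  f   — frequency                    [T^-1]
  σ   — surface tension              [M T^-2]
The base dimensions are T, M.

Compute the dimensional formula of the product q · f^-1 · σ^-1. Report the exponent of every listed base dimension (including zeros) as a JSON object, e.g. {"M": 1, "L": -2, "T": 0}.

{"T": 0, "M": 0}

Dimensional matrix (T×M by q×f×σ):
  T: [-3 -1 -2]
  M: [ 1  0  1]
  [T]: (1)·-3+(-1)·-1+(-1)·-2 = 0
  [M]: (1)·1+(-1)·0+(-1)·1 = 0
⇒ 1 (dimensionless)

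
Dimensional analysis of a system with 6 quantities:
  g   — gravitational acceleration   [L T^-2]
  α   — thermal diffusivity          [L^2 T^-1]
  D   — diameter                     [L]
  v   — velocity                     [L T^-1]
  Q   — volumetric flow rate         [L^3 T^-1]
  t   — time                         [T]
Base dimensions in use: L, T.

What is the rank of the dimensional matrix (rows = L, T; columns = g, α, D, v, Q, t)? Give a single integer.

Dimensional matrix (L×T by g×α×D×v×Q×t):
  L: [ 1  2  1  1  3  0]
  T: [-2 -1  0 -1 -1  1]
Row reduction gives pivot columns g,α; rank = 2

2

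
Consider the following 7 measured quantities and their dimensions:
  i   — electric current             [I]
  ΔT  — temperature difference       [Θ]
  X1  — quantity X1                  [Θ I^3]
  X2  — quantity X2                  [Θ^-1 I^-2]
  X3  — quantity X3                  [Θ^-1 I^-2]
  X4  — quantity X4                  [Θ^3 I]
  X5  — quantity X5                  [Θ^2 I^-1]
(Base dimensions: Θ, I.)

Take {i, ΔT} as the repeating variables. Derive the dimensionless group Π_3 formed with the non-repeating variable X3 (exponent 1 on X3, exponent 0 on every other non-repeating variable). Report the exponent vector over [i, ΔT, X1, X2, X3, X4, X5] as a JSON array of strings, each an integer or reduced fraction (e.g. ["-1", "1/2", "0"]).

Dimensional matrix (Θ×I by i×ΔT×X1×X2×X3×X4×X5):
  Θ: [ 0  1  1 -1 -1  3  2]
  I: [ 1  0  3 -2 -2  1 -1]
RREF → pivots at {i,ΔT} ⇒ r = 2
Repeat: i,ΔT; free: X1,X2,X3,X4,X5
RREF:
  r0: [   1    0    3   -2   -2    1   -1]
  r1: [   0    1    1   -1   -1    3    2]
Fix exponent of X3 at 1, X1 at 0, X2 at 0, X4 at 0, X5 at 0; solve each RREF row for its pivot's exponent:
  r0: exp(i) + (-2)·1 = 0 ⇒ exp(i) = 2
  r1: exp(ΔT) + (-1)·1 = 0 ⇒ exp(ΔT) = 1
Π_3 = i^2 · ΔT · X3

["2", "1", "0", "0", "1", "0", "0"]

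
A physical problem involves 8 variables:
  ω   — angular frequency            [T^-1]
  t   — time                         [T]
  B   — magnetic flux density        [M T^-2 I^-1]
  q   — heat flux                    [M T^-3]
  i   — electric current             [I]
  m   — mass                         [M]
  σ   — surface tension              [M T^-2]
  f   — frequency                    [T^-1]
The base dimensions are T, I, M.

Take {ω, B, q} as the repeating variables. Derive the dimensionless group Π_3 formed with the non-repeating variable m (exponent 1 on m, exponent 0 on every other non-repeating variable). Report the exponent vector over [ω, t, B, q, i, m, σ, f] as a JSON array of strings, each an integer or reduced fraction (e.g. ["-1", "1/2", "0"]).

Write exponents as rows T,I,M / cols ω,t,B,q,i,m,σ,f:
  T: [-1  1 -2 -3  0  0 -2 -1]
  I: [ 0  0 -1  0  1  0  0  0]
  M: [ 0  0  1  1  0  1  1  0]
RREF → pivots at {ω,B,q} ⇒ r = 3
Pivot set = {ω,B,q}, free = {t,i,m,σ,f}
RREF:
  r0: [   1   -1    0    0   -1   -3   -1    1]
  r1: [   0    0    1    0   -1    0    0    0]
  r2: [   0    0    0    1    1    1    1    0]
Fix exponent of m at 1, t at 0, i at 0, σ at 0, f at 0; solve each RREF row for its pivot's exponent:
  r0: exp(ω) + (-3)·1 = 0 ⇒ exp(ω) = 3
  r1: exp(B) + (0)·1 = 0 ⇒ exp(B) = 0
  r2: exp(q) + (1)·1 = 0 ⇒ exp(q) = -1
Π_3 = ω^3 · q^-1 · m

["3", "0", "0", "-1", "0", "1", "0", "0"]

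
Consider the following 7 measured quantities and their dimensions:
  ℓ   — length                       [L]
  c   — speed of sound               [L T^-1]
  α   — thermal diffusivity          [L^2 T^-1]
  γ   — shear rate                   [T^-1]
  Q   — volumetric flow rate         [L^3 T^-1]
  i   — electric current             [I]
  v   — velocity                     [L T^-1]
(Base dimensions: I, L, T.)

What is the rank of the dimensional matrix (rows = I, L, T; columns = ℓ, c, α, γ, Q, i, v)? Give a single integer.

3

Write exponents as rows I,L,T / cols ℓ,c,α,γ,Q,i,v:
  I: [ 0  0  0  0  0  1  0]
  L: [ 1  1  2  0  3  0  1]
  T: [ 0 -1 -1 -1 -1  0 -1]
RREF → pivots at {ℓ,c,i} ⇒ r = 3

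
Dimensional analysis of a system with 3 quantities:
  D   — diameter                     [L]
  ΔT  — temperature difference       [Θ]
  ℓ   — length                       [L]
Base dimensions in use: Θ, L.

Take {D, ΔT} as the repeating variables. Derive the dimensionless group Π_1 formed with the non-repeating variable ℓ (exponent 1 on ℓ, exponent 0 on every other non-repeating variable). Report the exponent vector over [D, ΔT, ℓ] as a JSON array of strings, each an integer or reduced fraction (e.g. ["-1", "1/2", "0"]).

Dimensional matrix (Θ×L by D×ΔT×ℓ):
  Θ: [ 0  1  0]
  L: [ 1  0  1]
RREF → pivots at {D,ΔT} ⇒ r = 2
Pivot set = {D,ΔT}, free = {ℓ}
RREF:
  r0: [   1    0    1]
  r1: [   0    1    0]
Fix exponent of ℓ at 1; solve each RREF row for its pivot's exponent:
  r0: exp(D) + (1)·1 = 0 ⇒ exp(D) = -1
  r1: exp(ΔT) + (0)·1 = 0 ⇒ exp(ΔT) = 0
Π_1 = D^-1 · ℓ

["-1", "0", "1"]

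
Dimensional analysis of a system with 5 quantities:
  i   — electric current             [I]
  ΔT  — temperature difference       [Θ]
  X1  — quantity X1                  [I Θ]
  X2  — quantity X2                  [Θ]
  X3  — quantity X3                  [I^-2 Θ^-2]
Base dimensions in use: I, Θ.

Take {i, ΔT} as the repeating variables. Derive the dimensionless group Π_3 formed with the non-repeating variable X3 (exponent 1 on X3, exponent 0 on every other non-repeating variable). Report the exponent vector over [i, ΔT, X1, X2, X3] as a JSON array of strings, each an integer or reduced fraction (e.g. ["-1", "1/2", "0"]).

Dimensional matrix (I×Θ by i×ΔT×X1×X2×X3):
  I: [ 1  0  1  0 -2]
  Θ: [ 0  1  1  1 -2]
Row reduction gives pivot columns i,ΔT; rank = 2
Pivot set = {i,ΔT}, free = {X1,X2,X3}
RREF:
  r0: [   1    0    1    0   -2]
  r1: [   0    1    1    1   -2]
Fix exponent of X3 at 1, X1 at 0, X2 at 0; solve each RREF row for its pivot's exponent:
  r0: exp(i) + (-2)·1 = 0 ⇒ exp(i) = 2
  r1: exp(ΔT) + (-2)·1 = 0 ⇒ exp(ΔT) = 2
Π_3 = i^2 · ΔT^2 · X3

["2", "2", "0", "0", "1"]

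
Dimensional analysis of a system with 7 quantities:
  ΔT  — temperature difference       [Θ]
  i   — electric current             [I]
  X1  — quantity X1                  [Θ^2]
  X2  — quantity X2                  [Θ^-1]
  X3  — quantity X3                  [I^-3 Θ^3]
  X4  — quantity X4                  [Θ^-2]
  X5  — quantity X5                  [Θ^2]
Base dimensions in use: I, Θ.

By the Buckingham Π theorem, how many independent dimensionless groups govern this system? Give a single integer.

5

Exponent matrix [I,Θ] × [ΔT,i,X1,X2,X3,X4,X5]:
  I: [ 0  1  0  0 -3  0  0]
  Θ: [ 1  0  2 -1  3 -2  2]
Echelon form has 2 nonzero rows (pivots: ΔT,i)
Π count = n − r = 7 − 2 = 5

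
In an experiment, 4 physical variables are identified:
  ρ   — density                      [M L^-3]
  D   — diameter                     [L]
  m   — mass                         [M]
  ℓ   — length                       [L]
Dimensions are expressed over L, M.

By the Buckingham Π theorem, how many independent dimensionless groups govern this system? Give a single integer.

Dimensional matrix (L×M by ρ×D×m×ℓ):
  L: [-3  1  0  1]
  M: [ 1  0  1  0]
Echelon form has 2 nonzero rows (pivots: ρ,D)
4 vars − rank 2 = 2 Π groups

2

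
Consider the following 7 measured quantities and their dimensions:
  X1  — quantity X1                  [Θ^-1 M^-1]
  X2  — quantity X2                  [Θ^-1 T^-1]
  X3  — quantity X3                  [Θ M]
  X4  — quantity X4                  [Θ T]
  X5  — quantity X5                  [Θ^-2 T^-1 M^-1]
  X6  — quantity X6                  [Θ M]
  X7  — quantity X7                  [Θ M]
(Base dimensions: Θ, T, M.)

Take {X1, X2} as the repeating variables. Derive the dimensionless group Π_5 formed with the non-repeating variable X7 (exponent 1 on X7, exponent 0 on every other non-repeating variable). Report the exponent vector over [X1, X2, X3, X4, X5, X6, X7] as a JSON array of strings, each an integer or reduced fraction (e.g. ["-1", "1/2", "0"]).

Exponent matrix [Θ,T,M] × [X1,X2,X3,X4,X5,X6,X7]:
  Θ: [-1 -1  1  1 -2  1  1]
  T: [ 0 -1  0  1 -1  0  0]
  M: [-1  0  1  0 -1  1  1]
Echelon form has 2 nonzero rows (pivots: X1,X2)
Repeat: X1,X2; free: X3,X4,X5,X6,X7
RREF:
  r0: [   1    0   -1    0    1   -1   -1]
  r1: [   0    1    0   -1    1    0    0]
  r2: [   0    0    0    0    0    0    0]
Fix exponent of X7 at 1, X3 at 0, X4 at 0, X5 at 0, X6 at 0; solve each RREF row for its pivot's exponent:
  r0: exp(X1) + (-1)·1 = 0 ⇒ exp(X1) = 1
  r1: exp(X2) + (0)·1 = 0 ⇒ exp(X2) = 0
Π_5 = X1 · X7

["1", "0", "0", "0", "0", "0", "1"]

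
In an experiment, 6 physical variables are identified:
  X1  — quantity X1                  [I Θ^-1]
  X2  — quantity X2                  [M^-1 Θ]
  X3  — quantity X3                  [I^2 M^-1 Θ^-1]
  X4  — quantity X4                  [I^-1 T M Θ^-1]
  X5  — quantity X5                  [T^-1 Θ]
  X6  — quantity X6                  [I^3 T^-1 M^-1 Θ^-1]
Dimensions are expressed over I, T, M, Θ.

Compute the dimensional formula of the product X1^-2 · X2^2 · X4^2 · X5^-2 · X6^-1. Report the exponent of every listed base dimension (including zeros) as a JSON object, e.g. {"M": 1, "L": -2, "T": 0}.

{"I": -7, "T": 5, "M": 1, "Θ": 1}

Dimensional matrix (I×T×M×Θ by X1×X2×X3×X4×X5×X6):
  I: [ 1  0  2 -1  0  3]
  T: [ 0  0  0  1 -1 -1]
  M: [ 0 -1 -1  1  0 -1]
  Θ: [-1  1 -1 -1  1 -1]
  [I]: (-2)·1+(2)·0+(2)·-1+(-2)·0+(-1)·3 = -7
  [T]: (-2)·0+(2)·0+(2)·1+(-2)·-1+(-1)·-1 = 5
  [M]: (-2)·0+(2)·-1+(2)·1+(-2)·0+(-1)·-1 = 1
  [Θ]: (-2)·-1+(2)·1+(2)·-1+(-2)·1+(-1)·-1 = 1
⇒ I^-7 T^5 M Θ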